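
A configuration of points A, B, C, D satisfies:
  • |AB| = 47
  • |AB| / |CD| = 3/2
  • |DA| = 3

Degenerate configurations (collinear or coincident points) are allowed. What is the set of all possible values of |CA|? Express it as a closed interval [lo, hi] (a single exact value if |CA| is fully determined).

|AB| ∈ {47}
|AD| ∈ {3}
|CD| ∈ {94/3}
|BD| ∈ [44, 50]
|AC| ∈ [85/3, 103/3]
|BC| ∈ [38/3, 244/3]

|CA| ∈ [85/3, 103/3]  (≈ [28.3333, 34.3333])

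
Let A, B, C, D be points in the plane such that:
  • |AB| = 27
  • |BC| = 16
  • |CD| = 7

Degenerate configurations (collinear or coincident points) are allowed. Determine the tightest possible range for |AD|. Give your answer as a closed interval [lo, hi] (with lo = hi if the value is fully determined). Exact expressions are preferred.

|AB| ∈ {27}
|BC| ∈ {16}
|CD| ∈ {7}
|AC| ∈ [11, 43]
|BD| ∈ [9, 23]
|AD| ∈ [4, 50]

|AD| ∈ [4, 50]  (≈ [4.0000, 50.0000])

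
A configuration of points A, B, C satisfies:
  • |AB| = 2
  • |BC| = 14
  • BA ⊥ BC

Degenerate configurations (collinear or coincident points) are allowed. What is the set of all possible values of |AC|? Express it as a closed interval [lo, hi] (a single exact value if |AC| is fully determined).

|AC| = 10·√(2)  (≈ 14.1421)

|AB| ∈ {2}
|BC| ∈ {14}
|AC| ∈ {10·√(2)}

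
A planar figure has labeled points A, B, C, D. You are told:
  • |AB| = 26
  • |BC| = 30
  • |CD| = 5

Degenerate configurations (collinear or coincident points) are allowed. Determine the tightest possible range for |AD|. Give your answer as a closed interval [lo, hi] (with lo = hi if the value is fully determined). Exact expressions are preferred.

|AD| ∈ [0, 61]  (≈ [0.0000, 61.0000])

|AB| ∈ {26}
|BC| ∈ {30}
|CD| ∈ {5}
|AC| ∈ [4, 56]
|BD| ∈ [25, 35]
|AD| ∈ [0, 61]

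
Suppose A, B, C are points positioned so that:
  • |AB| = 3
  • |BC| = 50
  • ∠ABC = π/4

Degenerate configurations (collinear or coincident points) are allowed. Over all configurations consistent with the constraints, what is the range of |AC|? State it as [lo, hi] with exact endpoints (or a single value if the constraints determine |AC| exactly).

|AB| ∈ {3}
|BC| ∈ {50}
|AC| ∈ {√(2509 - 150·√(2))}

|AC| = √(2509 - 150·√(2))  (≈ 47.9257)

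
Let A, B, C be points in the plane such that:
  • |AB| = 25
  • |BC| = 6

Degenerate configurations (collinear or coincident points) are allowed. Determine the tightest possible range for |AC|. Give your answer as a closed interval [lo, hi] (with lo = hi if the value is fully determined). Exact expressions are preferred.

|AB| ∈ {25}
|BC| ∈ {6}
|AC| ∈ [19, 31]

|AC| ∈ [19, 31]  (≈ [19.0000, 31.0000])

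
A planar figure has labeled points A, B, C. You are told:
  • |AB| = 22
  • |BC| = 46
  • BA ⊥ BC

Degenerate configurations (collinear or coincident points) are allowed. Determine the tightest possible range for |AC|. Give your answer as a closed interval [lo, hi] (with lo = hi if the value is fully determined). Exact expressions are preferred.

|AC| = 10·√(26)  (≈ 50.9902)

|AB| ∈ {22}
|BC| ∈ {46}
|AC| ∈ {10·√(26)}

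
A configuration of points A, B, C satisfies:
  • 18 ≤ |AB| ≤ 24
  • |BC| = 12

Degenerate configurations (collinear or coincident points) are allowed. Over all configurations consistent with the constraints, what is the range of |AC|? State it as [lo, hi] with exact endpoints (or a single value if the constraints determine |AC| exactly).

|AB| ∈ [18, 24]
|BC| ∈ {12}
|AC| ∈ [6, 36]

|AC| ∈ [6, 36]  (≈ [6.0000, 36.0000])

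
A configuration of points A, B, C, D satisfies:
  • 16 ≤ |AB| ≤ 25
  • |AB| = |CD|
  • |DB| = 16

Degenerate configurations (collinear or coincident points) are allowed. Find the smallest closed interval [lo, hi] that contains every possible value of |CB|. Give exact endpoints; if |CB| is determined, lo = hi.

|CB| ∈ [0, 41]  (≈ [0.0000, 41.0000])

|AB| ∈ [16, 25]
|BD| ∈ {16}
|CD| ∈ [16, 25]
|AD| ∈ [0, 41]
|BC| ∈ [0, 41]
|AC| ∈ [0, 66]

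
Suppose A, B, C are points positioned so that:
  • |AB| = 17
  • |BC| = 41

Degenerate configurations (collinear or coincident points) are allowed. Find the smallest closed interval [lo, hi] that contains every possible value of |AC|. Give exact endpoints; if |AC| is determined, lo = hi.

|AC| ∈ [24, 58]  (≈ [24.0000, 58.0000])

|AB| ∈ {17}
|BC| ∈ {41}
|AC| ∈ [24, 58]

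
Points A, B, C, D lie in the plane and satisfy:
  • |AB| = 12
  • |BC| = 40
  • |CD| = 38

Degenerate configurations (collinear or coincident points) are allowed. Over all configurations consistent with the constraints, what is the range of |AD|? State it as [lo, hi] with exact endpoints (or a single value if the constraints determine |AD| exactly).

|AB| ∈ {12}
|BC| ∈ {40}
|CD| ∈ {38}
|AC| ∈ [28, 52]
|BD| ∈ [2, 78]
|AD| ∈ [0, 90]

|AD| ∈ [0, 90]  (≈ [0.0000, 90.0000])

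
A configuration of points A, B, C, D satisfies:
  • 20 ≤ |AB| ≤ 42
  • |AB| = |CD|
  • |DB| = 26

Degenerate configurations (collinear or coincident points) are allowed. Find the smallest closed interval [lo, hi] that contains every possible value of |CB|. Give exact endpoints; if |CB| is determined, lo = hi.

|AB| ∈ [20, 42]
|BD| ∈ {26}
|CD| ∈ [20, 42]
|AD| ∈ [0, 68]
|BC| ∈ [0, 68]
|AC| ∈ [0, 110]

|CB| ∈ [0, 68]  (≈ [0.0000, 68.0000])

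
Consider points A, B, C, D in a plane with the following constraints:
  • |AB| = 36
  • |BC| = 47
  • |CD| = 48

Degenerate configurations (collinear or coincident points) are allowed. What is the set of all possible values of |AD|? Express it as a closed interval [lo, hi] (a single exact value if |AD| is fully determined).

|AB| ∈ {36}
|BC| ∈ {47}
|CD| ∈ {48}
|AC| ∈ [11, 83]
|BD| ∈ [1, 95]
|AD| ∈ [0, 131]

|AD| ∈ [0, 131]  (≈ [0.0000, 131.0000])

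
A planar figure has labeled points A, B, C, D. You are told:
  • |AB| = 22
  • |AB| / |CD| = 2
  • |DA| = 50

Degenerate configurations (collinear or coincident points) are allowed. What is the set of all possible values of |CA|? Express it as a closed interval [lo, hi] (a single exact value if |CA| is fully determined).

|AB| ∈ {22}
|AD| ∈ {50}
|CD| ∈ {11}
|BD| ∈ [28, 72]
|AC| ∈ [39, 61]
|BC| ∈ [17, 83]

|CA| ∈ [39, 61]  (≈ [39.0000, 61.0000])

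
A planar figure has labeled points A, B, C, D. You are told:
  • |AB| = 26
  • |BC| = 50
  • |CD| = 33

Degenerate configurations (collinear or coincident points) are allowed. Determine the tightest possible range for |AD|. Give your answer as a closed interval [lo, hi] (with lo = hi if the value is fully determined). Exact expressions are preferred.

|AD| ∈ [0, 109]  (≈ [0.0000, 109.0000])

|AB| ∈ {26}
|BC| ∈ {50}
|CD| ∈ {33}
|AC| ∈ [24, 76]
|BD| ∈ [17, 83]
|AD| ∈ [0, 109]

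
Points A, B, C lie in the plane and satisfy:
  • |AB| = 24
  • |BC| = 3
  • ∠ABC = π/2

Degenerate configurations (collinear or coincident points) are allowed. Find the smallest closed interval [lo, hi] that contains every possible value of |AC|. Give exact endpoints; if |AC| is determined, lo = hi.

|AB| ∈ {24}
|BC| ∈ {3}
|AC| ∈ {3·√(65)}

|AC| = 3·√(65)  (≈ 24.1868)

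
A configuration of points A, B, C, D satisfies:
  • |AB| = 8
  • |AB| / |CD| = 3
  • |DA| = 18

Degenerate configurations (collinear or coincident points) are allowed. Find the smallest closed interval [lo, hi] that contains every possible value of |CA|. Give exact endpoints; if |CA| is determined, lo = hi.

|CA| ∈ [46/3, 62/3]  (≈ [15.3333, 20.6667])

|AB| ∈ {8}
|AD| ∈ {18}
|CD| ∈ {8/3}
|BD| ∈ [10, 26]
|AC| ∈ [46/3, 62/3]
|BC| ∈ [22/3, 86/3]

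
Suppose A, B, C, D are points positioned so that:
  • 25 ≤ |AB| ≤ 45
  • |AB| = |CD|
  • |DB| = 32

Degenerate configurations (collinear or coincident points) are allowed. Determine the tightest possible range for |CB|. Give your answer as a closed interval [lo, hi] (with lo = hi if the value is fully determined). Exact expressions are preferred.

|CB| ∈ [0, 77]  (≈ [0.0000, 77.0000])

|AB| ∈ [25, 45]
|BD| ∈ {32}
|CD| ∈ [25, 45]
|AD| ∈ [0, 77]
|BC| ∈ [0, 77]
|AC| ∈ [0, 122]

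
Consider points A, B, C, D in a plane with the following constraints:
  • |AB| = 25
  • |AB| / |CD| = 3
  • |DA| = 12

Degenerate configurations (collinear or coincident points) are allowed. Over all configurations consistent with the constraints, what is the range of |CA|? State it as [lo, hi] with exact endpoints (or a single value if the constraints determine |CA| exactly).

|CA| ∈ [11/3, 61/3]  (≈ [3.6667, 20.3333])

|AB| ∈ {25}
|AD| ∈ {12}
|CD| ∈ {25/3}
|BD| ∈ [13, 37]
|AC| ∈ [11/3, 61/3]
|BC| ∈ [14/3, 136/3]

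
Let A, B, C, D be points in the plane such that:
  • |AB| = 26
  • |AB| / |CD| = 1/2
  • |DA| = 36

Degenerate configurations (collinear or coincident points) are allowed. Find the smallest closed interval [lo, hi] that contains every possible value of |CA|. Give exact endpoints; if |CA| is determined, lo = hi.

|CA| ∈ [16, 88]  (≈ [16.0000, 88.0000])

|AB| ∈ {26}
|AD| ∈ {36}
|CD| ∈ {52}
|BD| ∈ [10, 62]
|AC| ∈ [16, 88]
|BC| ∈ [0, 114]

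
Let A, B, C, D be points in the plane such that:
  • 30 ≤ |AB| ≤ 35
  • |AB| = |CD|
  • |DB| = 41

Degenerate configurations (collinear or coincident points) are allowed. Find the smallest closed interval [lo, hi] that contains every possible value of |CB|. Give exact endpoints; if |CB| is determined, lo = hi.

|AB| ∈ [30, 35]
|BD| ∈ {41}
|CD| ∈ [30, 35]
|AD| ∈ [6, 76]
|BC| ∈ [6, 76]
|AC| ∈ [0, 111]

|CB| ∈ [6, 76]  (≈ [6.0000, 76.0000])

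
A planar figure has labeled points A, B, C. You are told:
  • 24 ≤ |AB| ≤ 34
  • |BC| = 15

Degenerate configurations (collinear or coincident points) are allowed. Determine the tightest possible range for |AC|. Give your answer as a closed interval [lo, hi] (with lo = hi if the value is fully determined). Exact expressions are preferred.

|AB| ∈ [24, 34]
|BC| ∈ {15}
|AC| ∈ [9, 49]

|AC| ∈ [9, 49]  (≈ [9.0000, 49.0000])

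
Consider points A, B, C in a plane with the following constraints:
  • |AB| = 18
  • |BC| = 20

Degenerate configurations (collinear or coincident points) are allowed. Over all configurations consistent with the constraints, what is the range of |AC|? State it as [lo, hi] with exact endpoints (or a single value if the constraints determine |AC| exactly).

|AB| ∈ {18}
|BC| ∈ {20}
|AC| ∈ [2, 38]

|AC| ∈ [2, 38]  (≈ [2.0000, 38.0000])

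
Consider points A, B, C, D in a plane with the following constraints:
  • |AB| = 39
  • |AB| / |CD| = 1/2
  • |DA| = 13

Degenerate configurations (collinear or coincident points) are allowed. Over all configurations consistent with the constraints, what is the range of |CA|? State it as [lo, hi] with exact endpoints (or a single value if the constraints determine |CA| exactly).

|AB| ∈ {39}
|AD| ∈ {13}
|CD| ∈ {78}
|BD| ∈ [26, 52]
|AC| ∈ [65, 91]
|BC| ∈ [26, 130]

|CA| ∈ [65, 91]  (≈ [65.0000, 91.0000])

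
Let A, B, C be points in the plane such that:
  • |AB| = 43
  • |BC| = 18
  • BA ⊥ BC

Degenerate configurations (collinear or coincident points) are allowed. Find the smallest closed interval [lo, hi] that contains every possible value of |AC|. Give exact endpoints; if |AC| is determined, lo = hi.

|AB| ∈ {43}
|BC| ∈ {18}
|AC| ∈ {√(2173)}

|AC| = √(2173)  (≈ 46.6154)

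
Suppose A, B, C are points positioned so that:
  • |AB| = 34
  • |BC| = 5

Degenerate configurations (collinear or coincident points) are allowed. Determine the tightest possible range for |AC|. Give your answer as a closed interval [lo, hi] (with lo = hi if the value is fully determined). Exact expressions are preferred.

|AB| ∈ {34}
|BC| ∈ {5}
|AC| ∈ [29, 39]

|AC| ∈ [29, 39]  (≈ [29.0000, 39.0000])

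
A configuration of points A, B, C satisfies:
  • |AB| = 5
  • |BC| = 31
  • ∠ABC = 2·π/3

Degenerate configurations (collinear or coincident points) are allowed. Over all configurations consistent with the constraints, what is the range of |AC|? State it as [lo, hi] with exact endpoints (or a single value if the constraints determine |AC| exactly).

|AC| = √(1141)  (≈ 33.7787)

|AB| ∈ {5}
|BC| ∈ {31}
|AC| ∈ {√(1141)}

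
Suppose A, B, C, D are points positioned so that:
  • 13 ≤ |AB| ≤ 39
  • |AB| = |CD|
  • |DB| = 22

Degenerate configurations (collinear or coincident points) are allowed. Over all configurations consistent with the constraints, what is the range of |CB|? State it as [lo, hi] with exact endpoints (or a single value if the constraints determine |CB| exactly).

|AB| ∈ [13, 39]
|BD| ∈ {22}
|CD| ∈ [13, 39]
|AD| ∈ [0, 61]
|BC| ∈ [0, 61]
|AC| ∈ [0, 100]

|CB| ∈ [0, 61]  (≈ [0.0000, 61.0000])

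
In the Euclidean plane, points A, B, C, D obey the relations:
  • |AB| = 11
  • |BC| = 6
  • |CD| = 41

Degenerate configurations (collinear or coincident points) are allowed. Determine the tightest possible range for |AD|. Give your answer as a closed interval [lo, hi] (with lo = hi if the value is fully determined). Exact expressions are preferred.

|AB| ∈ {11}
|BC| ∈ {6}
|CD| ∈ {41}
|AC| ∈ [5, 17]
|BD| ∈ [35, 47]
|AD| ∈ [24, 58]

|AD| ∈ [24, 58]  (≈ [24.0000, 58.0000])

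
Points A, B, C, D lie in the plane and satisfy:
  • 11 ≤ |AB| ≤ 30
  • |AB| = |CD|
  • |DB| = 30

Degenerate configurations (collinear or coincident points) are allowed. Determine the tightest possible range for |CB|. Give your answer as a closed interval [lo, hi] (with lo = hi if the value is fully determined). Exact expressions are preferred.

|AB| ∈ [11, 30]
|BD| ∈ {30}
|CD| ∈ [11, 30]
|AD| ∈ [0, 60]
|BC| ∈ [0, 60]
|AC| ∈ [0, 90]

|CB| ∈ [0, 60]  (≈ [0.0000, 60.0000])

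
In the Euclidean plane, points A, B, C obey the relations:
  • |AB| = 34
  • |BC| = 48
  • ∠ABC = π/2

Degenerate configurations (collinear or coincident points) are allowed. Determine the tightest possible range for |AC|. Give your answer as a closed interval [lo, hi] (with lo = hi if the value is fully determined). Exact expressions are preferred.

|AC| = 2·√(865)  (≈ 58.8218)

|AB| ∈ {34}
|BC| ∈ {48}
|AC| ∈ {2·√(865)}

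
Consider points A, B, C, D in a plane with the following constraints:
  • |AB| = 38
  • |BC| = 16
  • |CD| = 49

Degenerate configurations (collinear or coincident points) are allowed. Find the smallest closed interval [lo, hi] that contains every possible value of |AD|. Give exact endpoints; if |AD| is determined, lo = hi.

|AD| ∈ [0, 103]  (≈ [0.0000, 103.0000])

|AB| ∈ {38}
|BC| ∈ {16}
|CD| ∈ {49}
|AC| ∈ [22, 54]
|BD| ∈ [33, 65]
|AD| ∈ [0, 103]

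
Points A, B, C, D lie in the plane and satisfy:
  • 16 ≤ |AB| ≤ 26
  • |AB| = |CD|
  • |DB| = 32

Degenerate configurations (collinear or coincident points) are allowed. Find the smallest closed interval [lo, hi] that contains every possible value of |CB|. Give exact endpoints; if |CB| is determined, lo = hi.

|AB| ∈ [16, 26]
|BD| ∈ {32}
|CD| ∈ [16, 26]
|AD| ∈ [6, 58]
|BC| ∈ [6, 58]
|AC| ∈ [0, 84]

|CB| ∈ [6, 58]  (≈ [6.0000, 58.0000])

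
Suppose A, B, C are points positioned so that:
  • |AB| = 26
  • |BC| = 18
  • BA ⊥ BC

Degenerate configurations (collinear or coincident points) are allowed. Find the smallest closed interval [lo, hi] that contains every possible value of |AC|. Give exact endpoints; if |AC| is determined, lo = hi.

|AC| = 10·√(10)  (≈ 31.6228)

|AB| ∈ {26}
|BC| ∈ {18}
|AC| ∈ {10·√(10)}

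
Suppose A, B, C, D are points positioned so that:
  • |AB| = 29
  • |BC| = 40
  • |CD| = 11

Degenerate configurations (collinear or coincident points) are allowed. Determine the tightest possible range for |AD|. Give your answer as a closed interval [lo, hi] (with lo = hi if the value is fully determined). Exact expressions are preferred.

|AD| ∈ [0, 80]  (≈ [0.0000, 80.0000])

|AB| ∈ {29}
|BC| ∈ {40}
|CD| ∈ {11}
|AC| ∈ [11, 69]
|BD| ∈ [29, 51]
|AD| ∈ [0, 80]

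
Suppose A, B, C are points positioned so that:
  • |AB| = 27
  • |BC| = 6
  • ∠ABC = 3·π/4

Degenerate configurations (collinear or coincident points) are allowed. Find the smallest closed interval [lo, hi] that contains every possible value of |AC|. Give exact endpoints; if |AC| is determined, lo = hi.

|AB| ∈ {27}
|BC| ∈ {6}
|AC| ∈ {3·√(18·√(2) + 85)}

|AC| = 3·√(18·√(2) + 85)  (≈ 31.5294)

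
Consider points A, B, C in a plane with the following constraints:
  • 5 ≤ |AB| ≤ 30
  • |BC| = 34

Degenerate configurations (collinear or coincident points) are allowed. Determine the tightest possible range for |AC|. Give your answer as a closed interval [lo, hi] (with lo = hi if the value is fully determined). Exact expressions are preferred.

|AB| ∈ [5, 30]
|BC| ∈ {34}
|AC| ∈ [4, 64]

|AC| ∈ [4, 64]  (≈ [4.0000, 64.0000])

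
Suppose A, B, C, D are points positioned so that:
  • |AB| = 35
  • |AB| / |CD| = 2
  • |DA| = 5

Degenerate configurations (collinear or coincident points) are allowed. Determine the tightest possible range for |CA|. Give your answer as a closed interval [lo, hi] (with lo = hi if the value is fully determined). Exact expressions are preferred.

|AB| ∈ {35}
|AD| ∈ {5}
|CD| ∈ {35/2}
|BD| ∈ [30, 40]
|AC| ∈ [25/2, 45/2]
|BC| ∈ [25/2, 115/2]

|CA| ∈ [25/2, 45/2]  (≈ [12.5000, 22.5000])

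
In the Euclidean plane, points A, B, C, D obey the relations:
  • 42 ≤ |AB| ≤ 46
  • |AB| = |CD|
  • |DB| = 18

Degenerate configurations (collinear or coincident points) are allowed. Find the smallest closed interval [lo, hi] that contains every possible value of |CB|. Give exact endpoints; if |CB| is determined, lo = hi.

|AB| ∈ [42, 46]
|BD| ∈ {18}
|CD| ∈ [42, 46]
|AD| ∈ [24, 64]
|BC| ∈ [24, 64]
|AC| ∈ [0, 110]

|CB| ∈ [24, 64]  (≈ [24.0000, 64.0000])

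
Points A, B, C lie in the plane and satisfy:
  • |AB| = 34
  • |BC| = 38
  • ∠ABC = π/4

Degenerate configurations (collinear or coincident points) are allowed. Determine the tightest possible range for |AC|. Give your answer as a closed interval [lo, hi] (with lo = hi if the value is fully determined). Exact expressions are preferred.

|AC| = 2·√(650 - 323·√(2))  (≈ 27.7999)

|AB| ∈ {34}
|BC| ∈ {38}
|AC| ∈ {2·√(650 - 323·√(2))}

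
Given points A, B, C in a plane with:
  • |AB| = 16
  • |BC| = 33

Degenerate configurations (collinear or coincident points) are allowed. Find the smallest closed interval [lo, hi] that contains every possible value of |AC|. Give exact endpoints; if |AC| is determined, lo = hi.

|AC| ∈ [17, 49]  (≈ [17.0000, 49.0000])

|AB| ∈ {16}
|BC| ∈ {33}
|AC| ∈ [17, 49]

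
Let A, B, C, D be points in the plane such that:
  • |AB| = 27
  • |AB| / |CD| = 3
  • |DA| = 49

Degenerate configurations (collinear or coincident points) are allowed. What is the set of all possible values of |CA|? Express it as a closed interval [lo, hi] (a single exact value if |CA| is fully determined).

|AB| ∈ {27}
|AD| ∈ {49}
|CD| ∈ {9}
|BD| ∈ [22, 76]
|AC| ∈ [40, 58]
|BC| ∈ [13, 85]

|CA| ∈ [40, 58]  (≈ [40.0000, 58.0000])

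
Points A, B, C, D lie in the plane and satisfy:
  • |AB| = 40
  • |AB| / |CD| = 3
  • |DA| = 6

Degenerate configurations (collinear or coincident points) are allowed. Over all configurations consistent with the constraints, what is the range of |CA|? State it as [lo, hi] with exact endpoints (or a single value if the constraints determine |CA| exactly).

|AB| ∈ {40}
|AD| ∈ {6}
|CD| ∈ {40/3}
|BD| ∈ [34, 46]
|AC| ∈ [22/3, 58/3]
|BC| ∈ [62/3, 178/3]

|CA| ∈ [22/3, 58/3]  (≈ [7.3333, 19.3333])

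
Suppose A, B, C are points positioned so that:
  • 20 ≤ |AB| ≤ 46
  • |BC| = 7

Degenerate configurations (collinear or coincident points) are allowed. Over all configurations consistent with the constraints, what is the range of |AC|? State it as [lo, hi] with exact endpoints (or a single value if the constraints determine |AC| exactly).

|AB| ∈ [20, 46]
|BC| ∈ {7}
|AC| ∈ [13, 53]

|AC| ∈ [13, 53]  (≈ [13.0000, 53.0000])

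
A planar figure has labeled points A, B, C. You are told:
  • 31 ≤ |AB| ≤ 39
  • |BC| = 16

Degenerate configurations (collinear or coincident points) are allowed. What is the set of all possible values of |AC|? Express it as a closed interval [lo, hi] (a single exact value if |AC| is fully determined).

|AB| ∈ [31, 39]
|BC| ∈ {16}
|AC| ∈ [15, 55]

|AC| ∈ [15, 55]  (≈ [15.0000, 55.0000])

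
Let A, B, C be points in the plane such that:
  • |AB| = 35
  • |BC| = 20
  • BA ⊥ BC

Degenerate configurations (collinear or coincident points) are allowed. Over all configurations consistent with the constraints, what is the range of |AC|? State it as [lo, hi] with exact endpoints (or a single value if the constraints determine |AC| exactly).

|AC| = 5·√(65)  (≈ 40.3113)

|AB| ∈ {35}
|BC| ∈ {20}
|AC| ∈ {5·√(65)}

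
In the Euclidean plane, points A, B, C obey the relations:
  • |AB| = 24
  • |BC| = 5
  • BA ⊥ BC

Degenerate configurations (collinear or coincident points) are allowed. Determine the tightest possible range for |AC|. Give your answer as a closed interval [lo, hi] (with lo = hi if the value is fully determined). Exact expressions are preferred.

|AB| ∈ {24}
|BC| ∈ {5}
|AC| ∈ {√(601)}

|AC| = √(601)  (≈ 24.5153)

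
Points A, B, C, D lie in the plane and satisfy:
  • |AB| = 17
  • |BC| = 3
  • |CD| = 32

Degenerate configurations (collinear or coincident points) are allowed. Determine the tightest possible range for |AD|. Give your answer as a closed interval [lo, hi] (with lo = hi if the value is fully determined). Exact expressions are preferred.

|AD| ∈ [12, 52]  (≈ [12.0000, 52.0000])

|AB| ∈ {17}
|BC| ∈ {3}
|CD| ∈ {32}
|AC| ∈ [14, 20]
|BD| ∈ [29, 35]
|AD| ∈ [12, 52]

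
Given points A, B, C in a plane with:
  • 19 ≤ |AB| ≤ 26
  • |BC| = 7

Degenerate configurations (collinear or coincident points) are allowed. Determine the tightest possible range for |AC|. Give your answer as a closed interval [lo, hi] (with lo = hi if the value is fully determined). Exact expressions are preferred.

|AC| ∈ [12, 33]  (≈ [12.0000, 33.0000])

|AB| ∈ [19, 26]
|BC| ∈ {7}
|AC| ∈ [12, 33]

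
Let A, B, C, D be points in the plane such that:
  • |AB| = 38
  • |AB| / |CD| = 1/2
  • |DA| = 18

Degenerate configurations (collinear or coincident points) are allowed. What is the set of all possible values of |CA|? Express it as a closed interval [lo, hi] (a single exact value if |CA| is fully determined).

|AB| ∈ {38}
|AD| ∈ {18}
|CD| ∈ {76}
|BD| ∈ [20, 56]
|AC| ∈ [58, 94]
|BC| ∈ [20, 132]

|CA| ∈ [58, 94]  (≈ [58.0000, 94.0000])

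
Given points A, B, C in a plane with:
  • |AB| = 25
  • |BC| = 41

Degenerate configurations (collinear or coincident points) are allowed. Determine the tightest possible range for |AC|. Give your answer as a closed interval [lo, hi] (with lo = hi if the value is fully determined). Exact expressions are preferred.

|AC| ∈ [16, 66]  (≈ [16.0000, 66.0000])

|AB| ∈ {25}
|BC| ∈ {41}
|AC| ∈ [16, 66]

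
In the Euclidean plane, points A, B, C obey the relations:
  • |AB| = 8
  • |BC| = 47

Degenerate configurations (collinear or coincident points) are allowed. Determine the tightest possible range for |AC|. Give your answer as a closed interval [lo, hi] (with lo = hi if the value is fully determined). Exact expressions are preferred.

|AC| ∈ [39, 55]  (≈ [39.0000, 55.0000])

|AB| ∈ {8}
|BC| ∈ {47}
|AC| ∈ [39, 55]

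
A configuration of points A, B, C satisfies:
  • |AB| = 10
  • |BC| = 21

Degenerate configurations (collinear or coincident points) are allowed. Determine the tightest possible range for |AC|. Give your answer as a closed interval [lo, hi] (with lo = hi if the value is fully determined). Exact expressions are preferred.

|AB| ∈ {10}
|BC| ∈ {21}
|AC| ∈ [11, 31]

|AC| ∈ [11, 31]  (≈ [11.0000, 31.0000])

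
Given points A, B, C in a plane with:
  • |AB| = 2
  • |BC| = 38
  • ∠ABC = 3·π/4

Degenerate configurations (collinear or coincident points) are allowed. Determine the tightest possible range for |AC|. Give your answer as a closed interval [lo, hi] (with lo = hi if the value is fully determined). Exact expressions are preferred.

|AB| ∈ {2}
|BC| ∈ {38}
|AC| ∈ {2·√(19·√(2) + 362)}

|AC| = 2·√(19·√(2) + 362)  (≈ 39.4396)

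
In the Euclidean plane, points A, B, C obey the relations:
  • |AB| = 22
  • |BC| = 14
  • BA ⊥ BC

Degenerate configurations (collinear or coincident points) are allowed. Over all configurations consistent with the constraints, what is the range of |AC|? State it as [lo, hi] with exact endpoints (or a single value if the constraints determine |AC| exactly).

|AC| = 2·√(170)  (≈ 26.0768)

|AB| ∈ {22}
|BC| ∈ {14}
|AC| ∈ {2·√(170)}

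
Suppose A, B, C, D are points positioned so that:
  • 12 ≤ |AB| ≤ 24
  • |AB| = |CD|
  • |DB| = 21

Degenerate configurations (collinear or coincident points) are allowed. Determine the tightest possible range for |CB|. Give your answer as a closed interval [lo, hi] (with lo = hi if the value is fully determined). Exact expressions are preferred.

|AB| ∈ [12, 24]
|BD| ∈ {21}
|CD| ∈ [12, 24]
|AD| ∈ [0, 45]
|BC| ∈ [0, 45]
|AC| ∈ [0, 69]

|CB| ∈ [0, 45]  (≈ [0.0000, 45.0000])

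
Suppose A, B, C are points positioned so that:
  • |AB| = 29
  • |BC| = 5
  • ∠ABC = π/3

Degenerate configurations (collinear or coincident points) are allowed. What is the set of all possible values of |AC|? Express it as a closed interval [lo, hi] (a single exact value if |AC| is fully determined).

|AB| ∈ {29}
|BC| ∈ {5}
|AC| ∈ {√(721)}

|AC| = √(721)  (≈ 26.8514)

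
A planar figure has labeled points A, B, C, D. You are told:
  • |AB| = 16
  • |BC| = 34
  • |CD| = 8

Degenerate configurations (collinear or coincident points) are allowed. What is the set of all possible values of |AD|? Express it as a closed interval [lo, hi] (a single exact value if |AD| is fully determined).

|AB| ∈ {16}
|BC| ∈ {34}
|CD| ∈ {8}
|AC| ∈ [18, 50]
|BD| ∈ [26, 42]
|AD| ∈ [10, 58]

|AD| ∈ [10, 58]  (≈ [10.0000, 58.0000])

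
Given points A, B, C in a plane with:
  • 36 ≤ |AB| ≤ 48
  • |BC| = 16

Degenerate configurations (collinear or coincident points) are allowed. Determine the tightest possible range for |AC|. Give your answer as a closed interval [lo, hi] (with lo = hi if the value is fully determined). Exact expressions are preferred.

|AC| ∈ [20, 64]  (≈ [20.0000, 64.0000])

|AB| ∈ [36, 48]
|BC| ∈ {16}
|AC| ∈ [20, 64]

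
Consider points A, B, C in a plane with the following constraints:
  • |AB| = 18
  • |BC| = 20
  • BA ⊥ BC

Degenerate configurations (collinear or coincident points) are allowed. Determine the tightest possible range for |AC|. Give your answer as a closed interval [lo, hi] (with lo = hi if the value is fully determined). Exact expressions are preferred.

|AB| ∈ {18}
|BC| ∈ {20}
|AC| ∈ {2·√(181)}

|AC| = 2·√(181)  (≈ 26.9072)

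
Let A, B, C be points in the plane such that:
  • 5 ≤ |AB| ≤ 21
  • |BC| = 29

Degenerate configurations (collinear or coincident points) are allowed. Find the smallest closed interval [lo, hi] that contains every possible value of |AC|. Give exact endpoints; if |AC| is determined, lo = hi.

|AB| ∈ [5, 21]
|BC| ∈ {29}
|AC| ∈ [8, 50]

|AC| ∈ [8, 50]  (≈ [8.0000, 50.0000])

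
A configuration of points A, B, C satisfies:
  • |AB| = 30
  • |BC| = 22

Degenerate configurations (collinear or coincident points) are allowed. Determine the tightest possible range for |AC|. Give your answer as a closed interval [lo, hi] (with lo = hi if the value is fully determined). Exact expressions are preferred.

|AB| ∈ {30}
|BC| ∈ {22}
|AC| ∈ [8, 52]

|AC| ∈ [8, 52]  (≈ [8.0000, 52.0000])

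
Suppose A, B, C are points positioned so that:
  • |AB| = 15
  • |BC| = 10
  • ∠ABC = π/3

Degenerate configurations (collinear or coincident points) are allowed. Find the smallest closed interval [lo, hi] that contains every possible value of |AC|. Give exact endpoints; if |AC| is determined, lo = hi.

|AB| ∈ {15}
|BC| ∈ {10}
|AC| ∈ {5·√(7)}

|AC| = 5·√(7)  (≈ 13.2288)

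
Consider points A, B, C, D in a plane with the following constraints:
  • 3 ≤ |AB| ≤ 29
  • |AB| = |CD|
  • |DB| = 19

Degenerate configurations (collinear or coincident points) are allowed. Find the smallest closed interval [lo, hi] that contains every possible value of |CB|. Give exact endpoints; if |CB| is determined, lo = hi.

|AB| ∈ [3, 29]
|BD| ∈ {19}
|CD| ∈ [3, 29]
|AD| ∈ [0, 48]
|BC| ∈ [0, 48]
|AC| ∈ [0, 77]

|CB| ∈ [0, 48]  (≈ [0.0000, 48.0000])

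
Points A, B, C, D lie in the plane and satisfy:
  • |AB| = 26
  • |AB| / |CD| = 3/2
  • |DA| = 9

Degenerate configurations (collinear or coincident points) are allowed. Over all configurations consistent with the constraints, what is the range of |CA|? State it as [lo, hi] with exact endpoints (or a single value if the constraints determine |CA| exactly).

|CA| ∈ [25/3, 79/3]  (≈ [8.3333, 26.3333])

|AB| ∈ {26}
|AD| ∈ {9}
|CD| ∈ {52/3}
|BD| ∈ [17, 35]
|AC| ∈ [25/3, 79/3]
|BC| ∈ [0, 157/3]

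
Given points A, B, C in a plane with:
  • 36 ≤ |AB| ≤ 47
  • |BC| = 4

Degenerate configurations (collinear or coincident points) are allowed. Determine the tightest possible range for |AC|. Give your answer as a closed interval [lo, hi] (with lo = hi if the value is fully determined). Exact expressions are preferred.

|AC| ∈ [32, 51]  (≈ [32.0000, 51.0000])

|AB| ∈ [36, 47]
|BC| ∈ {4}
|AC| ∈ [32, 51]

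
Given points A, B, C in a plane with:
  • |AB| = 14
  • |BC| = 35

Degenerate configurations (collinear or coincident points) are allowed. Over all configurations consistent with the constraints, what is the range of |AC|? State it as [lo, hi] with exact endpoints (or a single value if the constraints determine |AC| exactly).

|AB| ∈ {14}
|BC| ∈ {35}
|AC| ∈ [21, 49]

|AC| ∈ [21, 49]  (≈ [21.0000, 49.0000])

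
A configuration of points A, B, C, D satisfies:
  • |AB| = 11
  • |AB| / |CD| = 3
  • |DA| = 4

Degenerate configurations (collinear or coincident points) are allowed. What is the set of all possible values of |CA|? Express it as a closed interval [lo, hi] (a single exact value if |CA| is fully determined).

|AB| ∈ {11}
|AD| ∈ {4}
|CD| ∈ {11/3}
|BD| ∈ [7, 15]
|AC| ∈ [1/3, 23/3]
|BC| ∈ [10/3, 56/3]

|CA| ∈ [1/3, 23/3]  (≈ [0.3333, 7.6667])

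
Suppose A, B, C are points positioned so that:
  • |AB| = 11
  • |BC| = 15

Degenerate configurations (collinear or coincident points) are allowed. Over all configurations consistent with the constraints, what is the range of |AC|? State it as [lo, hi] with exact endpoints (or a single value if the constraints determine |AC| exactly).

|AC| ∈ [4, 26]  (≈ [4.0000, 26.0000])

|AB| ∈ {11}
|BC| ∈ {15}
|AC| ∈ [4, 26]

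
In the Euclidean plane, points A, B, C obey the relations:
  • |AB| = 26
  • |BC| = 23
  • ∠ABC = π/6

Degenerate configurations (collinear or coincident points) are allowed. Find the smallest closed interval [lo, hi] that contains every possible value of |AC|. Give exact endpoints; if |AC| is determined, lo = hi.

|AB| ∈ {26}
|BC| ∈ {23}
|AC| ∈ {√(1205 - 598·√(3))}

|AC| = √(1205 - 598·√(3))  (≈ 13.0090)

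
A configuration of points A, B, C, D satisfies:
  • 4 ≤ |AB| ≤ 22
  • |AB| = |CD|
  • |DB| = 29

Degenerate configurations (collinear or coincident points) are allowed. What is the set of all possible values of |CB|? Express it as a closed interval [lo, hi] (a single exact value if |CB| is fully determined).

|AB| ∈ [4, 22]
|BD| ∈ {29}
|CD| ∈ [4, 22]
|AD| ∈ [7, 51]
|BC| ∈ [7, 51]
|AC| ∈ [0, 73]

|CB| ∈ [7, 51]  (≈ [7.0000, 51.0000])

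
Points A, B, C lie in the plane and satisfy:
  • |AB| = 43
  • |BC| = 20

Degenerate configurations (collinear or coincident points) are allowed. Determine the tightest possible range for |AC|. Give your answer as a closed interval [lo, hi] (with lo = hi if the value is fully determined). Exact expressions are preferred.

|AB| ∈ {43}
|BC| ∈ {20}
|AC| ∈ [23, 63]

|AC| ∈ [23, 63]  (≈ [23.0000, 63.0000])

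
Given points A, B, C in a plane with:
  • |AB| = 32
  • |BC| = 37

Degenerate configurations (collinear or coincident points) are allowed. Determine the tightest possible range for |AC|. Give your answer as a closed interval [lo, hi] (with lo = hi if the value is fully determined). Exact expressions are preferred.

|AB| ∈ {32}
|BC| ∈ {37}
|AC| ∈ [5, 69]

|AC| ∈ [5, 69]  (≈ [5.0000, 69.0000])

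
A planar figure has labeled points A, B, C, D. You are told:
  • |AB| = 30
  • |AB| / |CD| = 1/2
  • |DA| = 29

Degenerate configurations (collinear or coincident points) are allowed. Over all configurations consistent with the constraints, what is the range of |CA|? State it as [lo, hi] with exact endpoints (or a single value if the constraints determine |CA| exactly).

|CA| ∈ [31, 89]  (≈ [31.0000, 89.0000])

|AB| ∈ {30}
|AD| ∈ {29}
|CD| ∈ {60}
|BD| ∈ [1, 59]
|AC| ∈ [31, 89]
|BC| ∈ [1, 119]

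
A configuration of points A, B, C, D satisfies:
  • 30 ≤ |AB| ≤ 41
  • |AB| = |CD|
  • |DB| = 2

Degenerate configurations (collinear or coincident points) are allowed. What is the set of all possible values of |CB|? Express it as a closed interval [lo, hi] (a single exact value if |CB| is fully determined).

|CB| ∈ [28, 43]  (≈ [28.0000, 43.0000])

|AB| ∈ [30, 41]
|BD| ∈ {2}
|CD| ∈ [30, 41]
|AD| ∈ [28, 43]
|BC| ∈ [28, 43]
|AC| ∈ [0, 84]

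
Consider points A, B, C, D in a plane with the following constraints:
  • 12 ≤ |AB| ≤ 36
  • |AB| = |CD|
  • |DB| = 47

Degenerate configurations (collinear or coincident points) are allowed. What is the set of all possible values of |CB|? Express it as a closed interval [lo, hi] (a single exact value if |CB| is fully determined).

|CB| ∈ [11, 83]  (≈ [11.0000, 83.0000])

|AB| ∈ [12, 36]
|BD| ∈ {47}
|CD| ∈ [12, 36]
|AD| ∈ [11, 83]
|BC| ∈ [11, 83]
|AC| ∈ [0, 119]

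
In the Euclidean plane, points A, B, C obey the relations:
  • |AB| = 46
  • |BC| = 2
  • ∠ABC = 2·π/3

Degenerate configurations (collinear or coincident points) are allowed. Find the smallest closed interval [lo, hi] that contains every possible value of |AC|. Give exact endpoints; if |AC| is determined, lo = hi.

|AC| = 2·√(553)  (≈ 47.0319)

|AB| ∈ {46}
|BC| ∈ {2}
|AC| ∈ {2·√(553)}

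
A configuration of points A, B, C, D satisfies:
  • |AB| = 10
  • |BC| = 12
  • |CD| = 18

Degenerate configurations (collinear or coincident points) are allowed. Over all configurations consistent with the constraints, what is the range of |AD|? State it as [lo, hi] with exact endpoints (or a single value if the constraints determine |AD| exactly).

|AB| ∈ {10}
|BC| ∈ {12}
|CD| ∈ {18}
|AC| ∈ [2, 22]
|BD| ∈ [6, 30]
|AD| ∈ [0, 40]

|AD| ∈ [0, 40]  (≈ [0.0000, 40.0000])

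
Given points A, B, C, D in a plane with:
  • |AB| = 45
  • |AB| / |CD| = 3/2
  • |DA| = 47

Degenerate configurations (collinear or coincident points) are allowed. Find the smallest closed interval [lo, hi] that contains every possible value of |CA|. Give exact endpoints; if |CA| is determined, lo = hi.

|AB| ∈ {45}
|AD| ∈ {47}
|CD| ∈ {30}
|BD| ∈ [2, 92]
|AC| ∈ [17, 77]
|BC| ∈ [0, 122]

|CA| ∈ [17, 77]  (≈ [17.0000, 77.0000])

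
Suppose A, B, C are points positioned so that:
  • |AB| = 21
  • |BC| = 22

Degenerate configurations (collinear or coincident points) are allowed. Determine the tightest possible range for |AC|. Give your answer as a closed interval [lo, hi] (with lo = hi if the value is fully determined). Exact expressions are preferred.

|AB| ∈ {21}
|BC| ∈ {22}
|AC| ∈ [1, 43]

|AC| ∈ [1, 43]  (≈ [1.0000, 43.0000])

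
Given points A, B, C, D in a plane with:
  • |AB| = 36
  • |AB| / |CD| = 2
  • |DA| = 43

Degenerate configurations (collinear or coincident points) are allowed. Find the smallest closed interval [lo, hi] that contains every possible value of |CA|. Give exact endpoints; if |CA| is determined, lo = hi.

|AB| ∈ {36}
|AD| ∈ {43}
|CD| ∈ {18}
|BD| ∈ [7, 79]
|AC| ∈ [25, 61]
|BC| ∈ [0, 97]

|CA| ∈ [25, 61]  (≈ [25.0000, 61.0000])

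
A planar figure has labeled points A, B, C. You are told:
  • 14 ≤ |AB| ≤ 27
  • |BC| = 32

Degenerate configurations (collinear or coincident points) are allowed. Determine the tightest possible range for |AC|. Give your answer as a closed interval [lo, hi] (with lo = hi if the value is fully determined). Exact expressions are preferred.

|AC| ∈ [5, 59]  (≈ [5.0000, 59.0000])

|AB| ∈ [14, 27]
|BC| ∈ {32}
|AC| ∈ [5, 59]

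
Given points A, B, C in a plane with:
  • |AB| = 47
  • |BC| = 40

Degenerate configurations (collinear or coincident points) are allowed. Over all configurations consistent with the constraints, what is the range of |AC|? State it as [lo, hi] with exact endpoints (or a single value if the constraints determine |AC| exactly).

|AC| ∈ [7, 87]  (≈ [7.0000, 87.0000])

|AB| ∈ {47}
|BC| ∈ {40}
|AC| ∈ [7, 87]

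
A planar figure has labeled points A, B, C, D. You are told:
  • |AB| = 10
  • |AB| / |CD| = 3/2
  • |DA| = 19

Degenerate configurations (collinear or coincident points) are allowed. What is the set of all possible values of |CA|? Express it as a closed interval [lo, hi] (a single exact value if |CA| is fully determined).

|CA| ∈ [37/3, 77/3]  (≈ [12.3333, 25.6667])

|AB| ∈ {10}
|AD| ∈ {19}
|CD| ∈ {20/3}
|BD| ∈ [9, 29]
|AC| ∈ [37/3, 77/3]
|BC| ∈ [7/3, 107/3]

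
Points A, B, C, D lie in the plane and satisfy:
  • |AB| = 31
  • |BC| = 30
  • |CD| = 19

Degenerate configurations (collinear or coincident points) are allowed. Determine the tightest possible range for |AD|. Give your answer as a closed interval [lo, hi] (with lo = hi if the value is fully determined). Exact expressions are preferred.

|AB| ∈ {31}
|BC| ∈ {30}
|CD| ∈ {19}
|AC| ∈ [1, 61]
|BD| ∈ [11, 49]
|AD| ∈ [0, 80]

|AD| ∈ [0, 80]  (≈ [0.0000, 80.0000])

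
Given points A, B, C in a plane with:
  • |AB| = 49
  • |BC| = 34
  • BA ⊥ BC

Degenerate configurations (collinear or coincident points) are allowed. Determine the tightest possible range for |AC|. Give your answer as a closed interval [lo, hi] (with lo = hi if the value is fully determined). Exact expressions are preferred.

|AC| = √(3557)  (≈ 59.6406)

|AB| ∈ {49}
|BC| ∈ {34}
|AC| ∈ {√(3557)}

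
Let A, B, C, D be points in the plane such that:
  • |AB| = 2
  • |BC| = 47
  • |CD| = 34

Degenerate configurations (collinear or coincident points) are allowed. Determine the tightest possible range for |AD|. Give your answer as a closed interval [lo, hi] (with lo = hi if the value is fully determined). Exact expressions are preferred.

|AD| ∈ [11, 83]  (≈ [11.0000, 83.0000])

|AB| ∈ {2}
|BC| ∈ {47}
|CD| ∈ {34}
|AC| ∈ [45, 49]
|BD| ∈ [13, 81]
|AD| ∈ [11, 83]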